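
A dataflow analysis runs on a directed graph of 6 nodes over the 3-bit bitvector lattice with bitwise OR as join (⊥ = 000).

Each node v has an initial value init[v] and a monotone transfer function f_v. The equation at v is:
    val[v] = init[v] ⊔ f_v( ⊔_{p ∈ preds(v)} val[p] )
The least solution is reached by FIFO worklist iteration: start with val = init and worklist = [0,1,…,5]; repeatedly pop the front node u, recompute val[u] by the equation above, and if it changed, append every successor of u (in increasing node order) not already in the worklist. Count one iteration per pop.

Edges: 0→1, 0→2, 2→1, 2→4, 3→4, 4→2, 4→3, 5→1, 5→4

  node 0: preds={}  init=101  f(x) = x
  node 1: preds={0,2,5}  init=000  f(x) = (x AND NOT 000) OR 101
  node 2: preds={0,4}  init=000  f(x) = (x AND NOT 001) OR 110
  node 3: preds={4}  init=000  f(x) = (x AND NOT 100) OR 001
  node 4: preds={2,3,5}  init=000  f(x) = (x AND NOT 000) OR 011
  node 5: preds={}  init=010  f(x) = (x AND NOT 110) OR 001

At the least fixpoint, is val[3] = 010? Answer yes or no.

no

Trace (10 dequeues):
  [1] u=0 | in 000 | out 101 | ==
  [2] u=1 | in 111 | out 111 | prev 000 | push {}
  [3] u=2 | in 101 | out 110 | prev 000 | push {1}
  [4] u=3 | in 000 | out 001 | prev 000 | push {}
  [5] u=4 | in 111 | out 111 | prev 000 | push {2,3}
  [6] u=5 | in 000 | out 011 | prev 010 | push {4}
  [7] u=1 | in 111 | out 111 | ==
  [8] u=2 | in 111 | out 110 | ==
  [9] u=3 | in 111 | out 011 | prev 001 | push {}
  [10] u=4 | in 111 | out 111 | ==

Converged values:
  [0] 101
  [1] 111
  [2] 110
  [3] 011
  [4] 111
  [5] 011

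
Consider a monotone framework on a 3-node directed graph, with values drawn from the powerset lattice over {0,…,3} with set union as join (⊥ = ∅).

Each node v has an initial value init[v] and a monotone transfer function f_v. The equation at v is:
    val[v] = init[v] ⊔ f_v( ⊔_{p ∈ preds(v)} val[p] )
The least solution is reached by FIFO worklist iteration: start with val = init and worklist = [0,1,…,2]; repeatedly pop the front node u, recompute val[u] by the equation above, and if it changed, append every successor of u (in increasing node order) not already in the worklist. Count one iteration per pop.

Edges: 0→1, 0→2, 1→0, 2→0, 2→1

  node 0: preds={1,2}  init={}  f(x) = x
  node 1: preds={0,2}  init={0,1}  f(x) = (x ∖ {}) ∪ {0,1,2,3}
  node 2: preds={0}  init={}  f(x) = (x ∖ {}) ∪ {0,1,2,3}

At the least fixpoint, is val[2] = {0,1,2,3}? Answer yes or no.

yes

Worklist (6 pops):
  #1 pop 0: in={0,1} → {0,1} (was {}); enqueue []
  #2 pop 1: in={0,1} → {0,1,2,3} (was {0,1}); enqueue [0]
  #3 pop 2: in={0,1} → {0,1,2,3} (was {}); enqueue [1]
  #4 pop 0: in={0,1,2,3} → {0,1,2,3} (was {0,1}); enqueue [2]
  #5 pop 1: in={0,1,2,3} → {0,1,2,3} (no change)
  #6 pop 2: in={0,1,2,3} → {0,1,2,3} (no change)

Fixpoint:
  val[0] = {0,1,2,3}
  val[1] = {0,1,2,3}
  val[2] = {0,1,2,3}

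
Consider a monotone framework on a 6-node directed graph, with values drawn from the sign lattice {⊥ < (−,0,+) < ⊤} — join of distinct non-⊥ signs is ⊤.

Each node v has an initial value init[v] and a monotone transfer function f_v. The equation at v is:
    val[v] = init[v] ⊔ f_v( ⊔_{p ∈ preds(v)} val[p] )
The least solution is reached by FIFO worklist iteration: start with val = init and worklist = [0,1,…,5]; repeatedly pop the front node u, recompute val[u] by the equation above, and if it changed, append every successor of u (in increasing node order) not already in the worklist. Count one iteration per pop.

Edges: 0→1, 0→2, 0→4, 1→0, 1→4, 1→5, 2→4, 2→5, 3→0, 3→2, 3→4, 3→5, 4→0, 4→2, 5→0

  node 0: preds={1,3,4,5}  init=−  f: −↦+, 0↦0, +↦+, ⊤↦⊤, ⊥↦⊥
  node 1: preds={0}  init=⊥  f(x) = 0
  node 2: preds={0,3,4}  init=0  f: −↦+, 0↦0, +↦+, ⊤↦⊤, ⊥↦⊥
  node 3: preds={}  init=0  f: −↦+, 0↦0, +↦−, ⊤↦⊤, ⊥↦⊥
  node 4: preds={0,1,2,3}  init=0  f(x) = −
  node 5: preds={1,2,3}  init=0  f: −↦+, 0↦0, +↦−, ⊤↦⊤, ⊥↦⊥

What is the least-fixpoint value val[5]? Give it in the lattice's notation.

⊤

Iteration log — 8 steps:
  step 1. node 0  ⊔preds=0  new=⊤  old=−  +wl: 
  step 2. node 1  ⊔preds=⊤  new=0  old=⊥  +wl: 0
  step 3. node 2  ⊔preds=⊤  new=⊤  old=0  +wl: 
  step 4. node 3  ⊔preds=⊥  new=0  stable
  step 5. node 4  ⊔preds=⊤  new=⊤  old=0  +wl: 2
  step 6. node 5  ⊔preds=⊤  new=⊤  old=0  +wl: 
  step 7. node 0  ⊔preds=⊤  new=⊤  stable
  step 8. node 2  ⊔preds=⊤  new=⊤  stable

Least fixpoint reached:
  node 0: ⊤
  node 1: 0
  node 2: ⊤
  node 3: 0
  node 4: ⊤
  node 5: ⊤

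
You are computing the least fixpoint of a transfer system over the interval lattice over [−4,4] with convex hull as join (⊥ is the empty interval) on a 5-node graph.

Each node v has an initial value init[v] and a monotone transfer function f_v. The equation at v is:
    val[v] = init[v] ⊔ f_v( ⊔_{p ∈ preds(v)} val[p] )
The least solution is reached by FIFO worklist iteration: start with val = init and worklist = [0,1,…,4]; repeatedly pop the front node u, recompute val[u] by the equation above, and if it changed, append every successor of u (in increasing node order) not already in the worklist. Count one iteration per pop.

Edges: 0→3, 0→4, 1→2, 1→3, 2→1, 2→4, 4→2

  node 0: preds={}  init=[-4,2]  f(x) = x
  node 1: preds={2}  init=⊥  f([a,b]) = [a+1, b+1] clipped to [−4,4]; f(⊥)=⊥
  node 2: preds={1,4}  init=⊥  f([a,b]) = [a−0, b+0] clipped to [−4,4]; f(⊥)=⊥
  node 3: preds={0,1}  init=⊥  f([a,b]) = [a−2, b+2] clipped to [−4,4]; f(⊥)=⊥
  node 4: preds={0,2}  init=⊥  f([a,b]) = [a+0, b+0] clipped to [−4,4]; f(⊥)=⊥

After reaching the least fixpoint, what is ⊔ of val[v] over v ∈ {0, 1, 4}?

Worklist (17 pops):
  #1 pop 0: in=⊥ → [-4,2] (no change)
  #2 pop 1: in=⊥ → ⊥ (no change)
  #3 pop 2: in=⊥ → ⊥ (no change)
  #4 pop 3: in=[-4,2] → [-4,4] (was ⊥); enqueue []
  #5 pop 4: in=[-4,2] → [-4,2] (was ⊥); enqueue [2]
  #6 pop 2: in=[-4,2] → [-4,2] (was ⊥); enqueue [1,4]
  #7 pop 1: in=[-4,2] → [-3,3] (was ⊥); enqueue [2,3]
  #8 pop 4: in=[-4,2] → [-4,2] (no change)
  #9 pop 2: in=[-4,3] → [-4,3] (was [-4,2]); enqueue [1,4]
  #10 pop 3: in=[-4,3] → [-4,4] (no change)
  #11 pop 1: in=[-4,3] → [-3,4] (was [-3,3]); enqueue [2,3]
  #12 pop 4: in=[-4,3] → [-4,3] (was [-4,2]); enqueue []
  #13 pop 2: in=[-4,4] → [-4,4] (was [-4,3]); enqueue [1,4]
  #14 pop 3: in=[-4,4] → [-4,4] (no change)
  #15 pop 1: in=[-4,4] → [-3,4] (no change)
  #16 pop 4: in=[-4,4] → [-4,4] (was [-4,3]); enqueue [2]
  #17 pop 2: in=[-4,4] → [-4,4] (no change)

Fixpoint:
  val[0] = [-4,2]
  val[1] = [-3,4]
  val[2] = [-4,4]
  val[3] = [-4,4]
  val[4] = [-4,4]

[-4,4]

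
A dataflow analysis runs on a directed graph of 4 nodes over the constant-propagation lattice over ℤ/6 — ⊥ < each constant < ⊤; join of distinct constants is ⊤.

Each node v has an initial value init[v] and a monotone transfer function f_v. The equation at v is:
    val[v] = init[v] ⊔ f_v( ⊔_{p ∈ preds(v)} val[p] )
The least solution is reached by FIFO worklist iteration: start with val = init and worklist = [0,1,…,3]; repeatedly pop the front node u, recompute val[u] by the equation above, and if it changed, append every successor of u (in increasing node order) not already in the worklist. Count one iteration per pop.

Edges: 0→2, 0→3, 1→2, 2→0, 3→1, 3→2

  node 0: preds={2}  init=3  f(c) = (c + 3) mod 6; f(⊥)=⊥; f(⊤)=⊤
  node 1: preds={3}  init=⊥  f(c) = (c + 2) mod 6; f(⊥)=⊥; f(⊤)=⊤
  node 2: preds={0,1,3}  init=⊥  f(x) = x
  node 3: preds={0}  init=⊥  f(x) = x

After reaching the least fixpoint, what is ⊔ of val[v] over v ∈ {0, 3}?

Trace (11 dequeues):
  [1] u=0 | in ⊥ | out 3 | ==
  [2] u=1 | in ⊥ | out ⊥ | ==
  [3] u=2 | in 3 | out 3 | prev ⊥ | push {0}
  [4] u=3 | in 3 | out 3 | prev ⊥ | push {1,2}
  [5] u=0 | in 3 | out ⊤ | prev 3 | push {3}
  [6] u=1 | in 3 | out 5 | prev ⊥ | push {}
  [7] u=2 | in ⊤ | out ⊤ | prev 3 | push {0}
  [8] u=3 | in ⊤ | out ⊤ | prev 3 | push {1,2}
  [9] u=0 | in ⊤ | out ⊤ | ==
  [10] u=1 | in ⊤ | out ⊤ | prev 5 | push {}
  [11] u=2 | in ⊤ | out ⊤ | ==

Converged values:
  [0] ⊤
  [1] ⊤
  [2] ⊤
  [3] ⊤

⊤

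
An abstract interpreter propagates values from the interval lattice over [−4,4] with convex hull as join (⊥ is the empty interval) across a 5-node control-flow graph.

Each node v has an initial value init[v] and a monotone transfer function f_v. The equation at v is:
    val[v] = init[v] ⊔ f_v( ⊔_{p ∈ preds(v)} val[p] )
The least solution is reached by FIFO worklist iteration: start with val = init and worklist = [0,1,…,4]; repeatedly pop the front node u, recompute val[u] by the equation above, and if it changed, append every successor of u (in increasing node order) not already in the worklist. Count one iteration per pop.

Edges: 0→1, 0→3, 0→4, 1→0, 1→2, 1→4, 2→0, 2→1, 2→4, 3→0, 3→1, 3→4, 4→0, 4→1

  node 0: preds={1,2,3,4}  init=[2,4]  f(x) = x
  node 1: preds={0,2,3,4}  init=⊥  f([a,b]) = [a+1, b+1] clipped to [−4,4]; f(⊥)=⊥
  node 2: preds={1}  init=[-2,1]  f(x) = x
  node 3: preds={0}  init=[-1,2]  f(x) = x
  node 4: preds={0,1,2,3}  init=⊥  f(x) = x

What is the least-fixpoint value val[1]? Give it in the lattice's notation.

[-1,4]

Iteration log — 7 steps:
  step 1. node 0  ⊔preds=[-2,2]  new=[-2,4]  old=[2,4]  +wl: 
  step 2. node 1  ⊔preds=[-2,4]  new=[-1,4]  old=⊥  +wl: 0
  step 3. node 2  ⊔preds=[-1,4]  new=[-2,4]  old=[-2,1]  +wl: 1
  step 4. node 3  ⊔preds=[-2,4]  new=[-2,4]  old=[-1,2]  +wl: 
  step 5. node 4  ⊔preds=[-2,4]  new=[-2,4]  old=⊥  +wl: 
  step 6. node 0  ⊔preds=[-2,4]  new=[-2,4]  stable
  step 7. node 1  ⊔preds=[-2,4]  new=[-1,4]  stable

Least fixpoint reached:
  node 0: [-2,4]
  node 1: [-1,4]
  node 2: [-2,4]
  node 3: [-2,4]
  node 4: [-2,4]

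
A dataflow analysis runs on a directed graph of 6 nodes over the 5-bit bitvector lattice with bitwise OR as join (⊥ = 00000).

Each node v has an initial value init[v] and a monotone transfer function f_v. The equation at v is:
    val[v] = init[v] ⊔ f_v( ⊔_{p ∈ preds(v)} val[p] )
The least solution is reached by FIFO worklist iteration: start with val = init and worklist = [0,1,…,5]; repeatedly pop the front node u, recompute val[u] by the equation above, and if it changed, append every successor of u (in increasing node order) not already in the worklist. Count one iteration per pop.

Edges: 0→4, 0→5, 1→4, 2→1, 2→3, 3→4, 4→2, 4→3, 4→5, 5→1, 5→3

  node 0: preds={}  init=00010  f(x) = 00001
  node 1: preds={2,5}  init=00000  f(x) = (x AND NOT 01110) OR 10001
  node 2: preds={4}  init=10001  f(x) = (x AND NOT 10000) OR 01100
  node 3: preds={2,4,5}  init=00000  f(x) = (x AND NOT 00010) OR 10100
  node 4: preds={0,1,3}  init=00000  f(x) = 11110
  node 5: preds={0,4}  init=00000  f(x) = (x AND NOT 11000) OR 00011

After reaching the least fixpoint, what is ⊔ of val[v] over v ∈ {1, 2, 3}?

11111

Iteration log — 10 steps:
  step 1. node 0  ⊔preds=00000  new=00011  old=00010  +wl: 
  step 2. node 1  ⊔preds=10001  new=10001  old=00000  +wl: 
  step 3. node 2  ⊔preds=00000  new=11101  old=10001  +wl: 1
  step 4. node 3  ⊔preds=11101  new=11101  old=00000  +wl: 
  step 5. node 4  ⊔preds=11111  new=11110  old=00000  +wl: 2,3
  step 6. node 5  ⊔preds=11111  new=00111  old=00000  +wl: 
  step 7. node 1  ⊔preds=11111  new=10001  stable
  step 8. node 2  ⊔preds=11110  new=11111  old=11101  +wl: 1
  step 9. node 3  ⊔preds=11111  new=11101  stable
  step 10. node 1  ⊔preds=11111  new=10001  stable

Least fixpoint reached:
  node 0: 00011
  node 1: 10001
  node 2: 11111
  node 3: 11101
  node 4: 11110
  node 5: 00111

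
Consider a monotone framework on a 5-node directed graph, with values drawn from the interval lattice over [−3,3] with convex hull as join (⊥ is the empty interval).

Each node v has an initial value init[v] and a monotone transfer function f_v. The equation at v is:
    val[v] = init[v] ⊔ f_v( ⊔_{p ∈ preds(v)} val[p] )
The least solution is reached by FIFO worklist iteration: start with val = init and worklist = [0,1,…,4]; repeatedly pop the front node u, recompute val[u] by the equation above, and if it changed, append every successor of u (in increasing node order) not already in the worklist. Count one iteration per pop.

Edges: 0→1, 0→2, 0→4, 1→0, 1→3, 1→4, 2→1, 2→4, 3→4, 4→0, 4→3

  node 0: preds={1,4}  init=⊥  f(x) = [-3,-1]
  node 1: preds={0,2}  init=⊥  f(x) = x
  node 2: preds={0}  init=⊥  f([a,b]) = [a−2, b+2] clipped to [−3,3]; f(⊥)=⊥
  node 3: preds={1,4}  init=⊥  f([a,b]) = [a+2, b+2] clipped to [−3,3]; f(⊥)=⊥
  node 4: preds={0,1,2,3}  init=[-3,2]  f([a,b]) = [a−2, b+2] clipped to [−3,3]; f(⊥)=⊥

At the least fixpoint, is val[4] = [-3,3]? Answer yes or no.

Worklist (10 pops):
  #1 pop 0: in=[-3,2] → [-3,-1] (was ⊥); enqueue []
  #2 pop 1: in=[-3,-1] → [-3,-1] (was ⊥); enqueue [0]
  #3 pop 2: in=[-3,-1] → [-3,1] (was ⊥); enqueue [1]
  #4 pop 3: in=[-3,2] → [-1,3] (was ⊥); enqueue []
  #5 pop 4: in=[-3,3] → [-3,3] (was [-3,2]); enqueue [3]
  #6 pop 0: in=[-3,3] → [-3,-1] (no change)
  #7 pop 1: in=[-3,1] → [-3,1] (was [-3,-1]); enqueue [0,4]
  #8 pop 3: in=[-3,3] → [-1,3] (no change)
  #9 pop 0: in=[-3,3] → [-3,-1] (no change)
  #10 pop 4: in=[-3,3] → [-3,3] (no change)

Fixpoint:
  val[0] = [-3,-1]
  val[1] = [-3,1]
  val[2] = [-3,1]
  val[3] = [-1,3]
  val[4] = [-3,3]

yes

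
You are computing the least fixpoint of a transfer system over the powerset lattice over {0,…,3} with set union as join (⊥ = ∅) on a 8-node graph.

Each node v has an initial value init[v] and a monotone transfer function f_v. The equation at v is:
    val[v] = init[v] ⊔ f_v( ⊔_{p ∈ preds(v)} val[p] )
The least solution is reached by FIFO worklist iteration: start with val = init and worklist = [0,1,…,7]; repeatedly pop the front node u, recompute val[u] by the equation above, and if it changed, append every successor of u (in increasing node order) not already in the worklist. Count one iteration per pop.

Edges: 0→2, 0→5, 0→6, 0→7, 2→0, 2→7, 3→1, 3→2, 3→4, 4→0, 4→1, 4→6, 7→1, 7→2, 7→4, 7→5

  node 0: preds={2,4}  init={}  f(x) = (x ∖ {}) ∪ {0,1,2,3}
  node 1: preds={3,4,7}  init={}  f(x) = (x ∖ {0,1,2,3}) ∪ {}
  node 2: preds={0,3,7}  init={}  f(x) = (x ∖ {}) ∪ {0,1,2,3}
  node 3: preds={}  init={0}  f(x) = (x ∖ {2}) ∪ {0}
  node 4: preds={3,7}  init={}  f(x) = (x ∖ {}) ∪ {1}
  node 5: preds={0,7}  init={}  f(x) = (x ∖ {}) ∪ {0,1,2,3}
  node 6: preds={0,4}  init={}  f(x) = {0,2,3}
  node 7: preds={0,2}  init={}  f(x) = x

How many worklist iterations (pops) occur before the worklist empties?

Trace (16 dequeues):
  [1] u=0 | in {} | out {0,1,2,3} | prev {} | push {}
  [2] u=1 | in {0} | out {} | ==
  [3] u=2 | in {0,1,2,3} | out {0,1,2,3} | prev {} | push {0}
  [4] u=3 | in {} | out {0} | ==
  [5] u=4 | in {0} | out {0,1} | prev {} | push {1}
  [6] u=5 | in {0,1,2,3} | out {0,1,2,3} | prev {} | push {}
  [7] u=6 | in {0,1,2,3} | out {0,2,3} | prev {} | push {}
  [8] u=7 | in {0,1,2,3} | out {0,1,2,3} | prev {} | push {2,4,5}
  [9] u=0 | in {0,1,2,3} | out {0,1,2,3} | ==
  [10] u=1 | in {0,1,2,3} | out {} | ==
  [11] u=2 | in {0,1,2,3} | out {0,1,2,3} | ==
  [12] u=4 | in {0,1,2,3} | out {0,1,2,3} | prev {0,1} | push {0,1,6}
  [13] u=5 | in {0,1,2,3} | out {0,1,2,3} | ==
  [14] u=0 | in {0,1,2,3} | out {0,1,2,3} | ==
  [15] u=1 | in {0,1,2,3} | out {} | ==
  [16] u=6 | in {0,1,2,3} | out {0,2,3} | ==

Converged values:
  [0] {0,1,2,3}
  [1] {}
  [2] {0,1,2,3}
  [3] {0}
  [4] {0,1,2,3}
  [5] {0,1,2,3}
  [6] {0,2,3}
  [7] {0,1,2,3}

16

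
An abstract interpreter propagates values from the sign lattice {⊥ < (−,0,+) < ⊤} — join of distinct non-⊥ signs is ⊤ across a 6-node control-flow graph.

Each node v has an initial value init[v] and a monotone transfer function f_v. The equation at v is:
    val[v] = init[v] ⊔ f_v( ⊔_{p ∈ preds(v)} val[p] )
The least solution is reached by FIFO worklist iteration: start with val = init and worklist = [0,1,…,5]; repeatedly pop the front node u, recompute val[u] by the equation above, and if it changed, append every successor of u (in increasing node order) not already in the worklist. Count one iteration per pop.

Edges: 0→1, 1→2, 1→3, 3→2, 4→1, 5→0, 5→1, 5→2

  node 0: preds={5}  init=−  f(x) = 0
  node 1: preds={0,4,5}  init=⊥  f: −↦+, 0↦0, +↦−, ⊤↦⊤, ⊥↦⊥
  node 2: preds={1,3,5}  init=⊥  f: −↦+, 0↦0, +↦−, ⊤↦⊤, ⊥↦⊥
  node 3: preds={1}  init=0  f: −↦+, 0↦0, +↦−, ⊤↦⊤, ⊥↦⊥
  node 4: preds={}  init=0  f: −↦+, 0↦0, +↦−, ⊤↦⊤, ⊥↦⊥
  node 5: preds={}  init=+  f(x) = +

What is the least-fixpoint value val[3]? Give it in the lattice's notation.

Trace (7 dequeues):
  [1] u=0 | in + | out ⊤ | prev − | push {}
  [2] u=1 | in ⊤ | out ⊤ | prev ⊥ | push {}
  [3] u=2 | in ⊤ | out ⊤ | prev ⊥ | push {}
  [4] u=3 | in ⊤ | out ⊤ | prev 0 | push {2}
  [5] u=4 | in ⊥ | out 0 | ==
  [6] u=5 | in ⊥ | out + | ==
  [7] u=2 | in ⊤ | out ⊤ | ==

Converged values:
  [0] ⊤
  [1] ⊤
  [2] ⊤
  [3] ⊤
  [4] 0
  [5] +

⊤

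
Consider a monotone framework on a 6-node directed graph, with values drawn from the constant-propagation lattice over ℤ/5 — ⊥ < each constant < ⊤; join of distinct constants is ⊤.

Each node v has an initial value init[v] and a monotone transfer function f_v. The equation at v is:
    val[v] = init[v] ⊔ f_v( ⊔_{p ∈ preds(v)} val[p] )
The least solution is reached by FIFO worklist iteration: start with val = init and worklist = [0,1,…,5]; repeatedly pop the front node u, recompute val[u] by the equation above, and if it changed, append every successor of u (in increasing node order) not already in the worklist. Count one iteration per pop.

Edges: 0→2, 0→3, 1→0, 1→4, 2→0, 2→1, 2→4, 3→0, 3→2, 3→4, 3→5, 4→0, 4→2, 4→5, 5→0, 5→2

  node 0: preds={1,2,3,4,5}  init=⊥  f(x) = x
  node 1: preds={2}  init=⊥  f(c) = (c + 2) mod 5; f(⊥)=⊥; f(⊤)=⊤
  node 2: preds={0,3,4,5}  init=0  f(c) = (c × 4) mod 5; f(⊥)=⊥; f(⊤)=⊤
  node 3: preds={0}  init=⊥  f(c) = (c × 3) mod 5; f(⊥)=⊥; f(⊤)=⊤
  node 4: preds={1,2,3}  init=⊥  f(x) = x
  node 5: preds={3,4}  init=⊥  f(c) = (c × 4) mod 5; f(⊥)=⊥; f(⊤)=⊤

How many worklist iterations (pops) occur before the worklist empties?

Iteration log — 15 steps:
  step 1. node 0  ⊔preds=0  new=0  old=⊥  +wl: 
  step 2. node 1  ⊔preds=0  new=2  old=⊥  +wl: 0
  step 3. node 2  ⊔preds=0  new=0  stable
  step 4. node 3  ⊔preds=0  new=0  old=⊥  +wl: 2
  step 5. node 4  ⊔preds=⊤  new=⊤  old=⊥  +wl: 
  step 6. node 5  ⊔preds=⊤  new=⊤  old=⊥  +wl: 
  step 7. node 0  ⊔preds=⊤  new=⊤  old=0  +wl: 3
  step 8. node 2  ⊔preds=⊤  new=⊤  old=0  +wl: 0,1,4
  step 9. node 3  ⊔preds=⊤  new=⊤  old=0  +wl: 2,5
  step 10. node 0  ⊔preds=⊤  new=⊤  stable
  step 11. node 1  ⊔preds=⊤  new=⊤  old=2  +wl: 0
  step 12. node 4  ⊔preds=⊤  new=⊤  stable
  step 13. node 2  ⊔preds=⊤  new=⊤  stable
  step 14. node 5  ⊔preds=⊤  new=⊤  stable
  step 15. node 0  ⊔preds=⊤  new=⊤  stable

Least fixpoint reached:
  node 0: ⊤
  node 1: ⊤
  node 2: ⊤
  node 3: ⊤
  node 4: ⊤
  node 5: ⊤

15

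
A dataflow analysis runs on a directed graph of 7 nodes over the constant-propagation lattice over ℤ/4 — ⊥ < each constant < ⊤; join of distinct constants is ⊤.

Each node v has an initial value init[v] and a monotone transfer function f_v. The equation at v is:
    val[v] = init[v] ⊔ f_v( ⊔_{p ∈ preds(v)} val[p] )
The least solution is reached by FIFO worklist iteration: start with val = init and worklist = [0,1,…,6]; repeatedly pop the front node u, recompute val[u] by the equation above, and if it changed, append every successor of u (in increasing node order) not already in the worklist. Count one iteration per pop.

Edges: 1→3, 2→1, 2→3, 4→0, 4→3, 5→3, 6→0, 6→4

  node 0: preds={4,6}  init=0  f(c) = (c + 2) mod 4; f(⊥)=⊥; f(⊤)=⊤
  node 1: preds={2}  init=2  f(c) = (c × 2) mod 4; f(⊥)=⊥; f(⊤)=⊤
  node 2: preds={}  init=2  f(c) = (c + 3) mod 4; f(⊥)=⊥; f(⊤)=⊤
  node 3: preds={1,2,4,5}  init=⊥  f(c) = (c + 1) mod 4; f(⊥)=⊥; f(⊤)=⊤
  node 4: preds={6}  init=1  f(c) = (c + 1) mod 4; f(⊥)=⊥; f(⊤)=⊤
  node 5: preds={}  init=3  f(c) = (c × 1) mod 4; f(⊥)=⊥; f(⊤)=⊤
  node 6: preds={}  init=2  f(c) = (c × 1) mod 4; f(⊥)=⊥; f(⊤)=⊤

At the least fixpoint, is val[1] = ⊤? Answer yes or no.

yes

Iteration log — 9 steps:
  step 1. node 0  ⊔preds=⊤  new=⊤  old=0  +wl: 
  step 2. node 1  ⊔preds=2  new=⊤  old=2  +wl: 
  step 3. node 2  ⊔preds=⊥  new=2  stable
  step 4. node 3  ⊔preds=⊤  new=⊤  old=⊥  +wl: 
  step 5. node 4  ⊔preds=2  new=⊤  old=1  +wl: 0,3
  step 6. node 5  ⊔preds=⊥  new=3  stable
  step 7. node 6  ⊔preds=⊥  new=2  stable
  step 8. node 0  ⊔preds=⊤  new=⊤  stable
  step 9. node 3  ⊔preds=⊤  new=⊤  stable

Least fixpoint reached:
  node 0: ⊤
  node 1: ⊤
  node 2: 2
  node 3: ⊤
  node 4: ⊤
  node 5: 3
  node 6: 2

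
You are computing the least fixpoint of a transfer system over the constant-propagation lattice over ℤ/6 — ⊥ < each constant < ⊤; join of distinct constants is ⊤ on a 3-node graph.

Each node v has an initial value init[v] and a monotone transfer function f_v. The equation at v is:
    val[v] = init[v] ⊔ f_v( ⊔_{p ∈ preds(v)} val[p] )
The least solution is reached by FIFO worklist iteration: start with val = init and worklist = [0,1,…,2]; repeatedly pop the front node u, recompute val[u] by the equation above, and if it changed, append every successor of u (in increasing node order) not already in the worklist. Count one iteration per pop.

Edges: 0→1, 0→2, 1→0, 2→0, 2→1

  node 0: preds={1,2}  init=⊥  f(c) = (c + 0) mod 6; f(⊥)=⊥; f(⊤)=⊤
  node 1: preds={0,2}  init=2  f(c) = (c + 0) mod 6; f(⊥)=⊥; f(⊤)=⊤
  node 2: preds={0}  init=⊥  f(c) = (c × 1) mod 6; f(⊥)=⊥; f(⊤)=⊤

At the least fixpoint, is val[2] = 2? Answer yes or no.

yes

Worklist (5 pops):
  #1 pop 0: in=2 → 2 (was ⊥); enqueue []
  #2 pop 1: in=2 → 2 (no change)
  #3 pop 2: in=2 → 2 (was ⊥); enqueue [0,1]
  #4 pop 0: in=2 → 2 (no change)
  #5 pop 1: in=2 → 2 (no change)

Fixpoint:
  val[0] = 2
  val[1] = 2
  val[2] = 2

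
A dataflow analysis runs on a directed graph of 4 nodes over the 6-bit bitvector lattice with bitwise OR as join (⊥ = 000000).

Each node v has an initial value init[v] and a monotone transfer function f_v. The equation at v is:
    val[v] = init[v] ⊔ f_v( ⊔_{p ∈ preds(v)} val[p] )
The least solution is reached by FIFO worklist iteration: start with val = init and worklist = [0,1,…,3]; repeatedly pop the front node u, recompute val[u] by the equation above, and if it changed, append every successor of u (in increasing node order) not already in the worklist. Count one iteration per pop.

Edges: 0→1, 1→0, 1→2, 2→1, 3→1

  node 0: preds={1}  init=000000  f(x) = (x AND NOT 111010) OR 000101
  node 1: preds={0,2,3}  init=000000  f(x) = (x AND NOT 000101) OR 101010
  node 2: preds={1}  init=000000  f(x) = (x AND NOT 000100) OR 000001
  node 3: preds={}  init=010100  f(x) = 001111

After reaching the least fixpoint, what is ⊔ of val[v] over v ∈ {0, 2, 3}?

Worklist (6 pops):
  #1 pop 0: in=000000 → 000101 (was 000000); enqueue []
  #2 pop 1: in=010101 → 111010 (was 000000); enqueue [0]
  #3 pop 2: in=111010 → 111011 (was 000000); enqueue [1]
  #4 pop 3: in=000000 → 011111 (was 010100); enqueue []
  #5 pop 0: in=111010 → 000101 (no change)
  #6 pop 1: in=111111 → 111010 (no change)

Fixpoint:
  val[0] = 000101
  val[1] = 111010
  val[2] = 111011
  val[3] = 011111

111111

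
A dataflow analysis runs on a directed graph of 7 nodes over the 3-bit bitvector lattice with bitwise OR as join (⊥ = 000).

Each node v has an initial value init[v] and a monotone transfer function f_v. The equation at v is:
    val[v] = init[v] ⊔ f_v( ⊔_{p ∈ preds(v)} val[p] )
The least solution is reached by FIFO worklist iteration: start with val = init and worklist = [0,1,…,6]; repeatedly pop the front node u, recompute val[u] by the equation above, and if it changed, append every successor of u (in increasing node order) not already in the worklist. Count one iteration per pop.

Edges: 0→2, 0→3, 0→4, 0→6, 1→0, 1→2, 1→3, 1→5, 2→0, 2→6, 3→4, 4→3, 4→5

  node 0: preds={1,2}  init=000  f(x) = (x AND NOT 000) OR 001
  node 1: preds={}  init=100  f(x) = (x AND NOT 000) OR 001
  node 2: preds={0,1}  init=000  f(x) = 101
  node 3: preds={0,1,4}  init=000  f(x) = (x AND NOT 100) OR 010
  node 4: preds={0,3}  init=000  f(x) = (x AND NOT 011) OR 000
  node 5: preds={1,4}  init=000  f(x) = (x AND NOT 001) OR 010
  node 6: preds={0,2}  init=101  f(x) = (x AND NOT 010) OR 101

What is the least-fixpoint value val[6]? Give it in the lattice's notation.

Iteration log — 9 steps:
  step 1. node 0  ⊔preds=100  new=101  old=000  +wl: 
  step 2. node 1  ⊔preds=000  new=101  old=100  +wl: 0
  step 3. node 2  ⊔preds=101  new=101  old=000  +wl: 
  step 4. node 3  ⊔preds=101  new=011  old=000  +wl: 
  step 5. node 4  ⊔preds=111  new=100  old=000  +wl: 3
  step 6. node 5  ⊔preds=101  new=110  old=000  +wl: 
  step 7. node 6  ⊔preds=101  new=101  stable
  step 8. node 0  ⊔preds=101  new=101  stable
  step 9. node 3  ⊔preds=101  new=011  stable

Least fixpoint reached:
  node 0: 101
  node 1: 101
  node 2: 101
  node 3: 011
  node 4: 100
  node 5: 110
  node 6: 101

101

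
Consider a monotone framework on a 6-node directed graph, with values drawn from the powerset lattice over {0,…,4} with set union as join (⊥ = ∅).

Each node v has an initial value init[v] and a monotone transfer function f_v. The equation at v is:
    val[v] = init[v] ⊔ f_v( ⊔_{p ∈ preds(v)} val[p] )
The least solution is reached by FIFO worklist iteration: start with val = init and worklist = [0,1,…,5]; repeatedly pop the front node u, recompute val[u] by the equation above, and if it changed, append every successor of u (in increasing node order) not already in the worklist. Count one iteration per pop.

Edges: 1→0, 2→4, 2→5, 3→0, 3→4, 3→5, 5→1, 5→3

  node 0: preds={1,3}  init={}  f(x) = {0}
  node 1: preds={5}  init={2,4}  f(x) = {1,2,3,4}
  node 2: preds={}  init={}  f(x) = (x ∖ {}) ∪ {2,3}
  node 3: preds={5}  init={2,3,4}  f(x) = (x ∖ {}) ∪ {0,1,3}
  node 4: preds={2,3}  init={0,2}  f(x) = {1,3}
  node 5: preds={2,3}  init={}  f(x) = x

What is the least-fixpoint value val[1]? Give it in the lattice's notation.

{1,2,3,4}

Worklist (9 pops):
  #1 pop 0: in={2,3,4} → {0} (was {}); enqueue []
  #2 pop 1: in={} → {1,2,3,4} (was {2,4}); enqueue [0]
  #3 pop 2: in={} → {2,3} (was {}); enqueue []
  #4 pop 3: in={} → {0,1,2,3,4} (was {2,3,4}); enqueue []
  #5 pop 4: in={0,1,2,3,4} → {0,1,2,3} (was {0,2}); enqueue []
  #6 pop 5: in={0,1,2,3,4} → {0,1,2,3,4} (was {}); enqueue [1,3]
  #7 pop 0: in={0,1,2,3,4} → {0} (no change)
  #8 pop 1: in={0,1,2,3,4} → {1,2,3,4} (no change)
  #9 pop 3: in={0,1,2,3,4} → {0,1,2,3,4} (no change)

Fixpoint:
  val[0] = {0}
  val[1] = {1,2,3,4}
  val[2] = {2,3}
  val[3] = {0,1,2,3,4}
  val[4] = {0,1,2,3}
  val[5] = {0,1,2,3,4}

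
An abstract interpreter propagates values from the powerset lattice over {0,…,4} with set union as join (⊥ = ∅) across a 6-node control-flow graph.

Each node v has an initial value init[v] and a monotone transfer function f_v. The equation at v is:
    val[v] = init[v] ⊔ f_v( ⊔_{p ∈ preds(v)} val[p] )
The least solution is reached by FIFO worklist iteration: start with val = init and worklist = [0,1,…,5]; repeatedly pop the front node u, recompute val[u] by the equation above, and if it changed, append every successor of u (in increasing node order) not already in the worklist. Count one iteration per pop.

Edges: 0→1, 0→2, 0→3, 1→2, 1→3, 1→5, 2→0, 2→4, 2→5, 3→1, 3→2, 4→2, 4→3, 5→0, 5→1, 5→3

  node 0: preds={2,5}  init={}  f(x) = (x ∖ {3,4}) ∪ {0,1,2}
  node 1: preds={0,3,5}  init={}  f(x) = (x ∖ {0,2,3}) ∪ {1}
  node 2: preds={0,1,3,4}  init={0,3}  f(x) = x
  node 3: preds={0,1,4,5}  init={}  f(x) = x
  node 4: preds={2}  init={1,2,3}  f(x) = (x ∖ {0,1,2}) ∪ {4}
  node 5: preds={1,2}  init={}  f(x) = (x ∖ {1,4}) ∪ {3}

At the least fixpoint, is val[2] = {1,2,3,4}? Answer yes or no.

Iteration log — 17 steps:
  step 1. node 0  ⊔preds={0,3}  new={0,1,2}  old={}  +wl: 
  step 2. node 1  ⊔preds={0,1,2}  new={1}  old={}  +wl: 
  step 3. node 2  ⊔preds={0,1,2,3}  new={0,1,2,3}  old={0,3}  +wl: 0
  step 4. node 3  ⊔preds={0,1,2,3}  new={0,1,2,3}  old={}  +wl: 1,2
  step 5. node 4  ⊔preds={0,1,2,3}  new={1,2,3,4}  old={1,2,3}  +wl: 3
  step 6. node 5  ⊔preds={0,1,2,3}  new={0,2,3}  old={}  +wl: 
  step 7. node 0  ⊔preds={0,1,2,3}  new={0,1,2}  stable
  step 8. node 1  ⊔preds={0,1,2,3}  new={1}  stable
  step 9. node 2  ⊔preds={0,1,2,3,4}  new={0,1,2,3,4}  old={0,1,2,3}  +wl: 0,4,5
  step 10. node 3  ⊔preds={0,1,2,3,4}  new={0,1,2,3,4}  old={0,1,2,3}  +wl: 1,2
  step 11. node 0  ⊔preds={0,1,2,3,4}  new={0,1,2}  stable
  step 12. node 4  ⊔preds={0,1,2,3,4}  new={1,2,3,4}  stable
  step 13. node 5  ⊔preds={0,1,2,3,4}  new={0,2,3}  stable
  step 14. node 1  ⊔preds={0,1,2,3,4}  new={1,4}  old={1}  +wl: 3,5
  step 15. node 2  ⊔preds={0,1,2,3,4}  new={0,1,2,3,4}  stable
  step 16. node 3  ⊔preds={0,1,2,3,4}  new={0,1,2,3,4}  stable
  step 17. node 5  ⊔preds={0,1,2,3,4}  new={0,2,3}  stable

Least fixpoint reached:
  node 0: {0,1,2}
  node 1: {1,4}
  node 2: {0,1,2,3,4}
  node 3: {0,1,2,3,4}
  node 4: {1,2,3,4}
  node 5: {0,2,3}

no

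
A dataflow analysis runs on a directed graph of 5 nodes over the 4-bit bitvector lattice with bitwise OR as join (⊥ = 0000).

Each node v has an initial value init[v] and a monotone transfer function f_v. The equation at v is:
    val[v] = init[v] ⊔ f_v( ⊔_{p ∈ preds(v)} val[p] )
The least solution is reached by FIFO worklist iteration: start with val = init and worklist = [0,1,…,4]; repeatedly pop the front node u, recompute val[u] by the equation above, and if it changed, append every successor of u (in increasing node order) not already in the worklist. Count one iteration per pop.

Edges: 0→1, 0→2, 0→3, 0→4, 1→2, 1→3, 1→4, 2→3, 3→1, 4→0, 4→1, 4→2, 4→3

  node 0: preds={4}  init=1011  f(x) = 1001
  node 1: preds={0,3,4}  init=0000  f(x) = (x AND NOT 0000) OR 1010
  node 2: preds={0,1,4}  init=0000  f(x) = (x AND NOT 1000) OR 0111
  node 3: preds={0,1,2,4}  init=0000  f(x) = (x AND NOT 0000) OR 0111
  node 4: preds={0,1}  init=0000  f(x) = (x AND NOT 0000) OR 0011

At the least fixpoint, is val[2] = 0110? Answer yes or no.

Trace (14 dequeues):
  [1] u=0 | in 0000 | out 1011 | ==
  [2] u=1 | in 1011 | out 1011 | prev 0000 | push {}
  [3] u=2 | in 1011 | out 0111 | prev 0000 | push {}
  [4] u=3 | in 1111 | out 1111 | prev 0000 | push {1}
  [5] u=4 | in 1011 | out 1011 | prev 0000 | push {0,2,3}
  [6] u=1 | in 1111 | out 1111 | prev 1011 | push {4}
  [7] u=0 | in 1011 | out 1011 | ==
  [8] u=2 | in 1111 | out 0111 | ==
  [9] u=3 | in 1111 | out 1111 | ==
  [10] u=4 | in 1111 | out 1111 | prev 1011 | push {0,1,2,3}
  [11] u=0 | in 1111 | out 1011 | ==
  [12] u=1 | in 1111 | out 1111 | ==
  [13] u=2 | in 1111 | out 0111 | ==
  [14] u=3 | in 1111 | out 1111 | ==

Converged values:
  [0] 1011
  [1] 1111
  [2] 0111
  [3] 1111
  [4] 1111

no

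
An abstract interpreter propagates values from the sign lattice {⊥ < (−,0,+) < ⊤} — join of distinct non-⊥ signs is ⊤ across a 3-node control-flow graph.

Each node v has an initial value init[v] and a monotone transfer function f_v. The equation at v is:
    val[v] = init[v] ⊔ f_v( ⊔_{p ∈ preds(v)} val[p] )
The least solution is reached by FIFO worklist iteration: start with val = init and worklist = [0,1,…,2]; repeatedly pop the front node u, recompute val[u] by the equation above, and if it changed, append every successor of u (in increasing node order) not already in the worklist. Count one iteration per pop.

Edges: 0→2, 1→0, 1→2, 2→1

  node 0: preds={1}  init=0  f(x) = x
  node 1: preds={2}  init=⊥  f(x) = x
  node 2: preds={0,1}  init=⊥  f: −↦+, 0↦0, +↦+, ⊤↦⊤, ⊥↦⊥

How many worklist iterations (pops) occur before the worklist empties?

6

Trace (6 dequeues):
  [1] u=0 | in ⊥ | out 0 | ==
  [2] u=1 | in ⊥ | out ⊥ | ==
  [3] u=2 | in 0 | out 0 | prev ⊥ | push {1}
  [4] u=1 | in 0 | out 0 | prev ⊥ | push {0,2}
  [5] u=0 | in 0 | out 0 | ==
  [6] u=2 | in 0 | out 0 | ==

Converged values:
  [0] 0
  [1] 0
  [2] 0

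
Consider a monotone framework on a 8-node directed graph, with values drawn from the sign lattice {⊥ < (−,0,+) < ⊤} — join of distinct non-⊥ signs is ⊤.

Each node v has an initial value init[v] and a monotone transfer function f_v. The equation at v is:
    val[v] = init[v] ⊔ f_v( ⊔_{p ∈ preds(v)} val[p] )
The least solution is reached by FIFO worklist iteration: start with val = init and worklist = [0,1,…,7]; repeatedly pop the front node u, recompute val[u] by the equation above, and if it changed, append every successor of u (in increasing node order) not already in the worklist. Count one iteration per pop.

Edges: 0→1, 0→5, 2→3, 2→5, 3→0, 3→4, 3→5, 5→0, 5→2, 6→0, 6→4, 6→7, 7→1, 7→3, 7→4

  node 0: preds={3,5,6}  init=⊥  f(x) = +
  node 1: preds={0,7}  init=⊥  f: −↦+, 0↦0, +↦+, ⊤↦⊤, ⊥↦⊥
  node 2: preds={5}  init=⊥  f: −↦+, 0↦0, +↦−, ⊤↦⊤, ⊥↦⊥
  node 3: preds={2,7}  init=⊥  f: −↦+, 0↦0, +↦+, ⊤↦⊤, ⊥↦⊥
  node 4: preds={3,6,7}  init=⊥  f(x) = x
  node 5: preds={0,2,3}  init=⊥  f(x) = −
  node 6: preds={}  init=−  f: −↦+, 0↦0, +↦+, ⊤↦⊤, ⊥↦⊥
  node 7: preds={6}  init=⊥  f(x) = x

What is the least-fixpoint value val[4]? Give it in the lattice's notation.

Worklist (15 pops):
  #1 pop 0: in=− → + (was ⊥); enqueue []
  #2 pop 1: in=+ → + (was ⊥); enqueue []
  #3 pop 2: in=⊥ → ⊥ (no change)
  #4 pop 3: in=⊥ → ⊥ (no change)
  #5 pop 4: in=− → − (was ⊥); enqueue []
  #6 pop 5: in=+ → − (was ⊥); enqueue [0,2]
  #7 pop 6: in=⊥ → − (no change)
  #8 pop 7: in=− → − (was ⊥); enqueue [1,3,4]
  #9 pop 0: in=− → + (no change)
  #10 pop 2: in=− → + (was ⊥); enqueue [5]
  #11 pop 1: in=⊤ → ⊤ (was +); enqueue []
  #12 pop 3: in=⊤ → ⊤ (was ⊥); enqueue [0]
  #13 pop 4: in=⊤ → ⊤ (was −); enqueue []
  #14 pop 5: in=⊤ → − (no change)
  #15 pop 0: in=⊤ → + (no change)

Fixpoint:
  val[0] = +
  val[1] = ⊤
  val[2] = +
  val[3] = ⊤
  val[4] = ⊤
  val[5] = −
  val[6] = −
  val[7] = −

⊤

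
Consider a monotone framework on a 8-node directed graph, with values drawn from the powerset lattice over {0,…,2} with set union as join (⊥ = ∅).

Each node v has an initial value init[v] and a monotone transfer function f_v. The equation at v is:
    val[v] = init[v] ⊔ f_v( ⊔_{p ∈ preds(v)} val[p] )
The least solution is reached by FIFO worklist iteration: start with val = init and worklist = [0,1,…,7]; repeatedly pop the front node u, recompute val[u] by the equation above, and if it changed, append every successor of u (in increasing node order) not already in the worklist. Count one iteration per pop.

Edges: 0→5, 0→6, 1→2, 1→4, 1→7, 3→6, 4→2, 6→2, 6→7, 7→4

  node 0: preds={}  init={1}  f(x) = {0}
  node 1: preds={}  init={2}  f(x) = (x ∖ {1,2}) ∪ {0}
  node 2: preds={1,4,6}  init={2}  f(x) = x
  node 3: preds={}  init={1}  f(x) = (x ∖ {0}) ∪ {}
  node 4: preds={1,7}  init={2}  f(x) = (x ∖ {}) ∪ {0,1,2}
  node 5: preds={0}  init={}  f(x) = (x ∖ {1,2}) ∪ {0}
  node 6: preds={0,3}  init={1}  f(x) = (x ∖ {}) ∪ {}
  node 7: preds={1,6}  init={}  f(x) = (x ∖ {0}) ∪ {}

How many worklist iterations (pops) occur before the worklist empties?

10

Worklist (10 pops):
  #1 pop 0: in={} → {0,1} (was {1}); enqueue []
  #2 pop 1: in={} → {0,2} (was {2}); enqueue []
  #3 pop 2: in={0,1,2} → {0,1,2} (was {2}); enqueue []
  #4 pop 3: in={} → {1} (no change)
  #5 pop 4: in={0,2} → {0,1,2} (was {2}); enqueue [2]
  #6 pop 5: in={0,1} → {0} (was {}); enqueue []
  #7 pop 6: in={0,1} → {0,1} (was {1}); enqueue []
  #8 pop 7: in={0,1,2} → {1,2} (was {}); enqueue [4]
  #9 pop 2: in={0,1,2} → {0,1,2} (no change)
  #10 pop 4: in={0,1,2} → {0,1,2} (no change)

Fixpoint:
  val[0] = {0,1}
  val[1] = {0,2}
  val[2] = {0,1,2}
  val[3] = {1}
  val[4] = {0,1,2}
  val[5] = {0}
  val[6] = {0,1}
  val[7] = {1,2}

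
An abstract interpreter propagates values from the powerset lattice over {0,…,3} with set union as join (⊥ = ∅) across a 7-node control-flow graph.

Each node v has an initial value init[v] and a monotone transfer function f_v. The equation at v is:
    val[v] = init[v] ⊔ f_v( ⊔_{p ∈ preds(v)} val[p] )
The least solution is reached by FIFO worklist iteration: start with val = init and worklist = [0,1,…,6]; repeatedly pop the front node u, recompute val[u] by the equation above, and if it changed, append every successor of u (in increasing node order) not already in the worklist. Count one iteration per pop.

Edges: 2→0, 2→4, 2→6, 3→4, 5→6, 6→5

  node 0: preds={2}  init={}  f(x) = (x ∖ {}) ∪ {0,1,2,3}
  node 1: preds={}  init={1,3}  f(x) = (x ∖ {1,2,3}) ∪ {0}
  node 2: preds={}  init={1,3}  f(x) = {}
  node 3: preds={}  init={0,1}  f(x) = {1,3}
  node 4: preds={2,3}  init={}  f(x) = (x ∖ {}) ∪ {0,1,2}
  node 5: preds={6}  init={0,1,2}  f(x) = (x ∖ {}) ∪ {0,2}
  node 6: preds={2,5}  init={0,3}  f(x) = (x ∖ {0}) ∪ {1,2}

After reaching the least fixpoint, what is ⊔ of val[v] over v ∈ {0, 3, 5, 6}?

{0,1,2,3}

Worklist (8 pops):
  #1 pop 0: in={1,3} → {0,1,2,3} (was {}); enqueue []
  #2 pop 1: in={} → {0,1,3} (was {1,3}); enqueue []
  #3 pop 2: in={} → {1,3} (no change)
  #4 pop 3: in={} → {0,1,3} (was {0,1}); enqueue []
  #5 pop 4: in={0,1,3} → {0,1,2,3} (was {}); enqueue []
  #6 pop 5: in={0,3} → {0,1,2,3} (was {0,1,2}); enqueue []
  #7 pop 6: in={0,1,2,3} → {0,1,2,3} (was {0,3}); enqueue [5]
  #8 pop 5: in={0,1,2,3} → {0,1,2,3} (no change)

Fixpoint:
  val[0] = {0,1,2,3}
  val[1] = {0,1,3}
  val[2] = {1,3}
  val[3] = {0,1,3}
  val[4] = {0,1,2,3}
  val[5] = {0,1,2,3}
  val[6] = {0,1,2,3}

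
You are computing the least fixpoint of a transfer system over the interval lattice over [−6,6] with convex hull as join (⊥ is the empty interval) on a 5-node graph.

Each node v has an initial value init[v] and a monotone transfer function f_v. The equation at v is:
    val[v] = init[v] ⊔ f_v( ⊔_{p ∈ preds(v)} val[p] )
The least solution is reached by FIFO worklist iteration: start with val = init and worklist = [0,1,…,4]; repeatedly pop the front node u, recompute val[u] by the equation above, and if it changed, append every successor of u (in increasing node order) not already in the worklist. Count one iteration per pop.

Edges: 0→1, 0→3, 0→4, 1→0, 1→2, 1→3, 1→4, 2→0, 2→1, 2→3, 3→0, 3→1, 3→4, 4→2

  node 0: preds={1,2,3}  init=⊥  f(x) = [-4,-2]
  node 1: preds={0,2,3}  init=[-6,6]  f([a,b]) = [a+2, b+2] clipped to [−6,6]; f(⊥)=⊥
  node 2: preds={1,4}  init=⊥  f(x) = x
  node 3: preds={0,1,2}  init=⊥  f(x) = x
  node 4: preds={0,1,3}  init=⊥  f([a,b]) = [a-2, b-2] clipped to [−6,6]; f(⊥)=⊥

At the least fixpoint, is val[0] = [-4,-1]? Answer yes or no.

no

Worklist (8 pops):
  #1 pop 0: in=[-6,6] → [-4,-2] (was ⊥); enqueue []
  #2 pop 1: in=[-4,-2] → [-6,6] (no change)
  #3 pop 2: in=[-6,6] → [-6,6] (was ⊥); enqueue [0,1]
  #4 pop 3: in=[-6,6] → [-6,6] (was ⊥); enqueue []
  #5 pop 4: in=[-6,6] → [-6,4] (was ⊥); enqueue [2]
  #6 pop 0: in=[-6,6] → [-4,-2] (no change)
  #7 pop 1: in=[-6,6] → [-6,6] (no change)
  #8 pop 2: in=[-6,6] → [-6,6] (no change)

Fixpoint:
  val[0] = [-4,-2]
  val[1] = [-6,6]
  val[2] = [-6,6]
  val[3] = [-6,6]
  val[4] = [-6,4]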